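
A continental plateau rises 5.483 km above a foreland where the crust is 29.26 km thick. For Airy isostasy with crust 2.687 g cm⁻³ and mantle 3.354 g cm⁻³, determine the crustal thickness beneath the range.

Root depth r = h ρ_c / (ρ_m − ρ_c) = 5.483 km × 2.687 / 0.667 = 22.09 km.
Total thickness = T + h + r = 29.26 km + 5.483 km + 22.09 km = 56.8 km.

56.8 km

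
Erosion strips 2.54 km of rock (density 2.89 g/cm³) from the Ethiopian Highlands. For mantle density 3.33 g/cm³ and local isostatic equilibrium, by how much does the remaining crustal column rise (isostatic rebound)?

2.2 km

Unloading: uplift u = e ρ_c/ρ_m = 2.54 km × 2.89/3.33 = 2.2 km.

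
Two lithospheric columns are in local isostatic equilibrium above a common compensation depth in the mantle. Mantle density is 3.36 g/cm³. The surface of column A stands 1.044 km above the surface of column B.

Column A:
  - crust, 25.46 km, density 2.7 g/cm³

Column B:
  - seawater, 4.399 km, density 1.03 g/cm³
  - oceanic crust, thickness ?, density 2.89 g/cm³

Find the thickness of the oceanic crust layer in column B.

6.48 km

Take the compensation level at the base of the deeper column (depth z_c below the surface of column A) and equate Σ ρ_i t_i down to z_c; mantle fills any gap and the z_c terms cancel.
Column A: 25.46×2.7 + (z_c − 25.46)×3.36
Column B: 1.044×0 + 4.399×1.03 + x×2.89 + (z_c − 1.044 − 4.399 − x)×3.36
The z_c×3.36 term appears on both sides and cancels. Collect the known terms of each column as K = Σ(ρt)_known − 3.36 × (depth of known layers): K_A = 68.742 − 3.36×25.46 = −16.8036; K_B = 4.53097 − 3.36×(1.044 + 4.399) = −13.75751.
Balance: K_A = K_B − x×(3.36 − 2.89), so x = (K_B − K_A)/(3.36 − 2.89) = 3.04609/0.47 = 6.48 km.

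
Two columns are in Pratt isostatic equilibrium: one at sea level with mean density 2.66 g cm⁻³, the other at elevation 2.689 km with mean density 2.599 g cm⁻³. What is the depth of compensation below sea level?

ρ_ref D = ρ (D + h) → D (ρ_ref − ρ) = ρ h.
D = ρ h/(ρ_ref − ρ) = 2.599 × 2.689 km/(2.66 − 2.599) = 115 km.

115 km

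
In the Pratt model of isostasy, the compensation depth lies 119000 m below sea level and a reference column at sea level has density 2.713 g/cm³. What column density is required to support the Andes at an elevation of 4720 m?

2.61 g/cm³

Pratt balance: ρ_ref D = ρ (D + h).
ρ = ρ_ref D/(D + h) = 2.713 × 119000 m/(119000 m + 4720 m) = 2.61 g/cm³.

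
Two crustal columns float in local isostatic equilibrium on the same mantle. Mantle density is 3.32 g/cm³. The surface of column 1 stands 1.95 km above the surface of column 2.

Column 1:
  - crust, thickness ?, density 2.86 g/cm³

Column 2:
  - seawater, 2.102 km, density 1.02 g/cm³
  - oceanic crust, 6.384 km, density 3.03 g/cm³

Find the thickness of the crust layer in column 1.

28.6 km

Take the compensation level at the base of the deeper column (depth z_c below the surface of column 1) and equate Σ ρ_i t_i down to z_c; mantle fills any gap and the z_c terms cancel.
Column 1: x×2.86 + (z_c − 0 − x)×3.32
Column 2: 1.95×0 + 2.102×1.02 + 6.384×3.03 + (z_c − 1.95 − 8.486)×3.32
The z_c×3.32 term appears on both sides and cancels. Collect the known terms of each column as K = Σ(ρt)_known − 3.32 × (depth of known layers): K_1 = 0 − 3.32×0 = 0; K_2 = 21.48756 − 3.32×(1.95 + 8.486) = −13.15996.
Balance: K_1 − x×(3.32 − 2.86) = K_2, so x = (K_1 − K_2)/(3.32 − 2.86) = 13.16/0.46 = 28.6 km.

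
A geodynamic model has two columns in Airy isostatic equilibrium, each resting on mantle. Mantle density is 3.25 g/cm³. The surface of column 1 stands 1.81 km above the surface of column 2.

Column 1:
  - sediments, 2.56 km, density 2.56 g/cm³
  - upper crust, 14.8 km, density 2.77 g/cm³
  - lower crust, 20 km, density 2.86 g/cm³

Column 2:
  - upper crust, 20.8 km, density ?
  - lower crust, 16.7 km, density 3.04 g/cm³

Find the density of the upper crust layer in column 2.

Take the compensation level at the base of the deeper column (depth z_c below the surface of column 1) and equate Σ ρ_i t_i down to z_c; mantle fills any gap and the z_c terms cancel.
Column 1: 2.56×2.56 + 14.8×2.77 + 20×2.86 + (z_c − 37.36)×3.25
Column 2: 1.81×0 + 20.8×ρ + 16.7×3.04 + (z_c − 1.81 − 37.5)×3.25
The z_c×3.25 term appears on both sides and cancels. Collect the known terms of each column as K = Σ(ρt)_known − 3.25 × (depth of known layers): K_1 = 104.7496 − 3.25×37.36 = −16.6704; K_2 = 50.768 − 3.25×(1.81 + 37.5) = −76.9895.
Balance: K_1 = K_2 + 20.8×ρ, so ρ = (K_1 − K_2)/20.8 = 60.3191/20.8 = 2.9 g/cm³.

2.9 g/cm³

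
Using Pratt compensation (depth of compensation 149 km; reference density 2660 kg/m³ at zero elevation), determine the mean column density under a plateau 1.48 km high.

2630 kg/m³

Pratt balance: ρ_ref D = ρ (D + h).
ρ = ρ_ref D/(D + h) = 2660 × 149 km/(149 km + 1.48 km) = 2630 kg/m³.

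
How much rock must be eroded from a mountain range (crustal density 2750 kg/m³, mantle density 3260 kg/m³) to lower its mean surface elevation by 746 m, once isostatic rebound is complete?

4770 m

Net drop Δ = e − u = e − e ρ_c/ρ_m = e (ρ_m − ρ_c)/ρ_m.
e = Δ ρ_m/(ρ_m − ρ_c) = 746 m × 3260/510 = 4770 m.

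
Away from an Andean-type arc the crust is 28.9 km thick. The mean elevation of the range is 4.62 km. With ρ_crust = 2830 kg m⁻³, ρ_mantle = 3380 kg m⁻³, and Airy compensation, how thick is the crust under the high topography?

Root depth r = h ρ_c / (ρ_m − ρ_c) = 4.62 km × 2830 / 550 = 23.77 km.
Total thickness = T + h + r = 28.9 km + 4.62 km + 23.77 km = 57.3 km.

57.3 km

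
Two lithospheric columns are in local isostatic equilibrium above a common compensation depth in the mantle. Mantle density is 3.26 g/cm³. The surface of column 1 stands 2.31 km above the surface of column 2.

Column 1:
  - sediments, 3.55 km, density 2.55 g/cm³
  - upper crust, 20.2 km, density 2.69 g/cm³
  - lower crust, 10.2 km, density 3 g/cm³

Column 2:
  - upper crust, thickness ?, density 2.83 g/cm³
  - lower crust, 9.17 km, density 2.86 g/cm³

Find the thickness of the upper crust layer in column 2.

Take the compensation level at the base of the deeper column (depth z_c below the surface of column 1) and equate Σ ρ_i t_i down to z_c; mantle fills any gap and the z_c terms cancel.
Column 1: 3.55×2.55 + 20.2×2.69 + 10.2×3 + (z_c − 33.95)×3.26
Column 2: 2.31×0 + x×2.83 + 9.17×2.86 + (z_c − 2.31 − 9.17 − x)×3.26
The z_c×3.26 term appears on both sides and cancels. Collect the known terms of each column as K = Σ(ρt)_known − 3.26 × (depth of known layers): K_1 = 93.9905 − 3.26×33.95 = −16.6865; K_2 = 26.2262 − 3.26×(2.31 + 9.17) = −11.1986.
Balance: K_1 = K_2 − x×(3.26 − 2.83), so x = (K_2 − K_1)/(3.26 − 2.83) = 5.4879/0.43 = 12.8 km.

12.8 km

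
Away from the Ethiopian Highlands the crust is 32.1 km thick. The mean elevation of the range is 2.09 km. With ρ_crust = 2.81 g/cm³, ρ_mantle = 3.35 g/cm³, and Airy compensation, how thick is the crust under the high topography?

Root depth r = h ρ_c / (ρ_m − ρ_c) = 2.09 km × 2.81 / 0.54 = 10.88 km.
Total thickness = T + h + r = 32.1 km + 2.09 km + 10.88 km = 45.1 km.

45.1 km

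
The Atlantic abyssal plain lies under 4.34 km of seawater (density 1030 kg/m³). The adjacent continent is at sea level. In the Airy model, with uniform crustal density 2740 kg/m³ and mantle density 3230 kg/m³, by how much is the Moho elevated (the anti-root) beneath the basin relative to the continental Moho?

15.1 km

Isostatic balance requires: replacing crust with seawater at the top is compensated by replacing crust with mantle at the base: d (ρ_c − ρ_w) = a (ρ_m − ρ_c).
a = d (ρ_c − ρ_w)/(ρ_m − ρ_c) = 4.34 km × 1710/490 = 15.1 km.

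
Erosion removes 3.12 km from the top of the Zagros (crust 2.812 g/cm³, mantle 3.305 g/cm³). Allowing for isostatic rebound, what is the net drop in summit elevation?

Rebound u = e ρ_c/ρ_m = 3.12 km × 2.812/3.305 = 2.655 km.
Net surface drop = e − u = 3.12 km − 2.655 km = e (ρ_m − ρ_c)/ρ_m = 0.465 km.

0.465 km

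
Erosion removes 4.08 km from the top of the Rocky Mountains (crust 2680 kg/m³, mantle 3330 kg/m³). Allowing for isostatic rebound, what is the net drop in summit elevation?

0.796 km

Rebound u = e ρ_c/ρ_m = 4.08 km × 2680/3330 = 3.284 km.
Net surface drop = e − u = 4.08 km − 3.284 km = e (ρ_m − ρ_c)/ρ_m = 0.796 km.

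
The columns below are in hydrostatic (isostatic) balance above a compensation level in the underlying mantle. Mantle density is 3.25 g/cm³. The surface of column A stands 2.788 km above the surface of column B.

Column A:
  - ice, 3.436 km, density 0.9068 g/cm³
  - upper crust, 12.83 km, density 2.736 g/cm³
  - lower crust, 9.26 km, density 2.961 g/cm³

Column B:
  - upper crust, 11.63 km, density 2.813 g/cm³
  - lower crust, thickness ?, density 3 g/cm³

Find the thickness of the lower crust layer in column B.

Take the compensation level at the base of the deeper column (depth z_c below the surface of column A) and equate Σ ρ_i t_i down to z_c; mantle fills any gap and the z_c terms cancel.
Column A: 3.436×0.9068 + 12.83×2.736 + 9.26×2.961 + (z_c − 25.526)×3.25
Column B: 2.788×0 + 11.63×2.813 + x×3 + (z_c − 2.788 − 11.63 − x)×3.25
The z_c×3.25 term appears on both sides and cancels. Collect the known terms of each column as K = Σ(ρt)_known − 3.25 × (depth of known layers): K_A = 65.6375048 − 3.25×25.526 = −17.3219952; K_B = 32.71519 − 3.25×(2.788 + 11.63) = −14.14331.
Balance: K_A = K_B − x×(3.25 − 3), so x = (K_B − K_A)/(3.25 − 3) = 3.17869/0.25 = 12.7 km.

12.7 km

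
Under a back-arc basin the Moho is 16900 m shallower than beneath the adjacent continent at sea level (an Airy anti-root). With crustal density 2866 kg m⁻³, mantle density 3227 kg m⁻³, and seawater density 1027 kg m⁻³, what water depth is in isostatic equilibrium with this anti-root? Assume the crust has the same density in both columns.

Replacing a thickness d of crust by seawater at the top must be balanced by replacing crust with mantle at the base: d (ρ_c − ρ_w) = a (ρ_m − ρ_c).
d = a (ρ_m − ρ_c)/(ρ_c − ρ_w) = 16900 m × 361/1839 = 3320 m.

3320 m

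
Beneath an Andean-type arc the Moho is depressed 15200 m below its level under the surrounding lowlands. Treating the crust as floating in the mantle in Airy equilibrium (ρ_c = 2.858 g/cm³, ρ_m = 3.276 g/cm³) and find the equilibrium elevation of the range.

2220 m

In Airy isostatic equilibrium: ρ_c h = (ρ_m − ρ_c) r.
h = r (ρ_m − ρ_c) / ρ_c = 15200 m × (3.276 − 2.858) / 2.858 = 2220 m.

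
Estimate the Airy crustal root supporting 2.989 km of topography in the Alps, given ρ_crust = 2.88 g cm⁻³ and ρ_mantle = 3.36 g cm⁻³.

17.9 km

By Archimedes' principle applied to the lithosphere: the weight of the topography is balanced by the buoyancy of the root, ρ_c h = (ρ_m − ρ_c) r.
r = h · ρ_c / (ρ_m − ρ_c) = 2.989 km × 2.88 / (3.36 − 2.88) = 17.9 km.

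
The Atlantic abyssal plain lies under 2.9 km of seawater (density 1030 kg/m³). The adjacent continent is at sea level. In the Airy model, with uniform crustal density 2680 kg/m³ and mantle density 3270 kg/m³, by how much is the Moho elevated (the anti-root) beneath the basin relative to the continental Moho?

Isostatic balance requires: replacing crust with seawater at the top is compensated by replacing crust with mantle at the base: d (ρ_c − ρ_w) = a (ρ_m − ρ_c).
a = d (ρ_c − ρ_w)/(ρ_m − ρ_c) = 2.9 km × 1650/590 = 8.11 km.

8.11 km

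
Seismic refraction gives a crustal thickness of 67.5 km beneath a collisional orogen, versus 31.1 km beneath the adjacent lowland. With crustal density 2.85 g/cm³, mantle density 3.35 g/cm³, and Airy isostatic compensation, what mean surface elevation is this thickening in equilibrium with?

5.43 km

Excess crust Δ = 67.5 km − 31.1 km = 36.4 km, split between elevation h and root r with h + r = Δ.
Airy balance ρ_c h = (ρ_m − ρ_c) r gives r = h ρ_c/(ρ_m − ρ_c), so h (1 + ρ_c/(ρ_m − ρ_c)) = Δ, i.e. h = Δ (ρ_m − ρ_c)/ρ_m.
h = 36.4 km × 0.5/3.35 = 5.43 km.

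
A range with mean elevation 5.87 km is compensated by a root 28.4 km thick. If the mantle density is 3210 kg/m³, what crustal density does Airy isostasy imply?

ρ_c h = (ρ_m − ρ_c) r → ρ_c (h + r) = ρ_m r → ρ_c = ρ_m r / (h + r).
ρ_c = 3210 × 28.4 km / (5.87 km + 28.4 km) = 2660 kg/m³.

2660 kg/m³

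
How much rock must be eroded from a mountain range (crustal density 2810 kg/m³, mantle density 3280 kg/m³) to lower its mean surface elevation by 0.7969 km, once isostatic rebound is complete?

Net drop Δ = e − u = e − e ρ_c/ρ_m = e (ρ_m − ρ_c)/ρ_m.
e = Δ ρ_m/(ρ_m − ρ_c) = 0.7969 km × 3280/470 = 5.56 km.

5.56 km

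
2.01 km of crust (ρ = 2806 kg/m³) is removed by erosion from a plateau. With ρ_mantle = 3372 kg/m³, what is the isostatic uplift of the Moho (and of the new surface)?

1.67 km

Unloading: uplift u = e ρ_c/ρ_m = 2.01 km × 2806/3372 = 1.67 km.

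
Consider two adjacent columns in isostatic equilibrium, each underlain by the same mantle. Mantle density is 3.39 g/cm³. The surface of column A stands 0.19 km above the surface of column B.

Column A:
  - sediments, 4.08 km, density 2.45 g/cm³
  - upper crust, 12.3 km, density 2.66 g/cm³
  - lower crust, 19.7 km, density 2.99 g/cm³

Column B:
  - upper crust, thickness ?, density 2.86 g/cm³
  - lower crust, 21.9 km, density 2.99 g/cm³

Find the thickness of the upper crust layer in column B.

21.3 km

Take the compensation level at the base of the deeper column (depth z_c below the surface of column A) and equate Σ ρ_i t_i down to z_c; mantle fills any gap and the z_c terms cancel.
Column A: 4.08×2.45 + 12.3×2.66 + 19.7×2.99 + (z_c − 36.08)×3.39
Column B: 0.19×0 + x×2.86 + 21.9×2.99 + (z_c − 0.19 − 21.9 − x)×3.39
The z_c×3.39 term appears on both sides and cancels. Collect the known terms of each column as K = Σ(ρt)_known − 3.39 × (depth of known layers): K_A = 101.617 − 3.39×36.08 = −20.6942; K_B = 65.481 − 3.39×(0.19 + 21.9) = −9.4041.
Balance: K_A = K_B − x×(3.39 − 2.86), so x = (K_B − K_A)/(3.39 − 2.86) = 11.2901/0.53 = 21.3 km.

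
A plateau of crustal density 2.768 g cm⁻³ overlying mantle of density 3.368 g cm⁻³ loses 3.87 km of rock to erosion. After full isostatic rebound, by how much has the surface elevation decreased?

0.689 km

Rebound u = e ρ_c/ρ_m = 3.87 km × 2.768/3.368 = 3.181 km.
Net surface drop = e − u = 3.87 km − 3.181 km = e (ρ_m − ρ_c)/ρ_m = 0.689 km.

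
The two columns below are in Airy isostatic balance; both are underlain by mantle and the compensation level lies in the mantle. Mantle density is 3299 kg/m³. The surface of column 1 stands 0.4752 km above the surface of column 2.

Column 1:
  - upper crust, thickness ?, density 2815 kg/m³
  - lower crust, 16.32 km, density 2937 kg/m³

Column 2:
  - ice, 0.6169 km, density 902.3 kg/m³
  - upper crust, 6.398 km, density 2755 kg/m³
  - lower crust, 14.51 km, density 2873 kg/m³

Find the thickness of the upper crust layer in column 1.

Take the compensation level at the base of the deeper column (depth z_c below the surface of column 1) and equate Σ ρ_i t_i down to z_c; mantle fills any gap and the z_c terms cancel.
Column 1: x×2815 + 16.32×2937 + (z_c − 16.32 − x)×3299
Column 2: 0.4752×0 + 0.6169×902.3 + 6.398×2755 + 14.51×2873 + (z_c − 0.4752 − 21.5249)×3299
The z_c×3299 term appears on both sides and cancels. Collect the known terms of each column as K = Σ(ρt)_known − 3299 × (depth of known layers): K_1 = 47931.84 − 3299×16.32 = −5907.84; K_2 = 59870.3489 − 3299×(0.4752 + 21.5249) = −12707.981.
Balance: K_1 − x×(3299 − 2815) = K_2, so x = (K_1 − K_2)/(3299 − 2815) = 6800.14/484 = 14 km.

14 km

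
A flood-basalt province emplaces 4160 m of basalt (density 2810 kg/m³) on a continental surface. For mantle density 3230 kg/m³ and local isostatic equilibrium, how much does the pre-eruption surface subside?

3620 m

Subaerial loading: s = t ρ_load / ρ_m.
s = 4160 m × 2810/3230 = 3620 m.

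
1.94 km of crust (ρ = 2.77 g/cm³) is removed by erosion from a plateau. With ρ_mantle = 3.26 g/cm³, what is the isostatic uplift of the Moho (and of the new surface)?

Unloading: uplift u = e ρ_c/ρ_m = 1.94 km × 2.77/3.26 = 1.65 km.

1.65 km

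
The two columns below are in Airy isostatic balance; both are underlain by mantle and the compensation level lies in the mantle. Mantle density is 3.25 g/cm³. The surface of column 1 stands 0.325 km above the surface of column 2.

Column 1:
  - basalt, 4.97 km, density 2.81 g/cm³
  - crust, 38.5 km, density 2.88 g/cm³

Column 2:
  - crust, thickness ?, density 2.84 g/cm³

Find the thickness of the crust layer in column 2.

37.5 km

Take the compensation level at the base of the deeper column (depth z_c below the surface of column 1) and equate Σ ρ_i t_i down to z_c; mantle fills any gap and the z_c terms cancel.
Column 1: 4.97×2.81 + 38.5×2.88 + (z_c − 43.47)×3.25
Column 2: 0.325×0 + x×2.84 + (z_c − 0.325 − 0 − x)×3.25
The z_c×3.25 term appears on both sides and cancels. Collect the known terms of each column as K = Σ(ρt)_known − 3.25 × (depth of known layers): K_1 = 124.8457 − 3.25×43.47 = −16.4318; K_2 = 0 − 3.25×(0.325 + 0) = −1.05625.
Balance: K_1 = K_2 − x×(3.25 − 2.84), so x = (K_2 − K_1)/(3.25 − 2.84) = 15.3755/0.41 = 37.5 km.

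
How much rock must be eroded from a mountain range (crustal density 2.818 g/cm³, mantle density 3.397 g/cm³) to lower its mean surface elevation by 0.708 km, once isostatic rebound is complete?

4.15 km

Net drop Δ = e − u = e − e ρ_c/ρ_m = e (ρ_m − ρ_c)/ρ_m.
e = Δ ρ_m/(ρ_m − ρ_c) = 0.708 km × 3.397/0.579 = 4.15 km.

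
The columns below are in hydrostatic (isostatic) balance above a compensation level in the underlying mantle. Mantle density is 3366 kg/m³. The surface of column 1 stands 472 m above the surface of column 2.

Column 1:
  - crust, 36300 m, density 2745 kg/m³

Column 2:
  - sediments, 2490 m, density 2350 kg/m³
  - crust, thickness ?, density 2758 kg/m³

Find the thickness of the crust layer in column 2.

Take the compensation level at the base of the deeper column (depth z_c below the surface of column 1) and equate Σ ρ_i t_i down to z_c; mantle fills any gap and the z_c terms cancel.
Column 1: 36300×2745 + (z_c − 36300)×3366
Column 2: 472×0 + 2490×2350 + x×2758 + (z_c − 472 − 2490 − x)×3366
The z_c×3366 term appears on both sides and cancels. Collect the known terms of each column as K = Σ(ρt)_known − 3366 × (depth of known layers): K_1 = 99643500 − 3366×36300 = −22542300; K_2 = 5851500 − 3366×(472 + 2490) = −4118592.
Balance: K_1 = K_2 − x×(3366 − 2758), so x = (K_2 − K_1)/(3366 − 2758) = 18423700/608 = 30300 m.

30300 m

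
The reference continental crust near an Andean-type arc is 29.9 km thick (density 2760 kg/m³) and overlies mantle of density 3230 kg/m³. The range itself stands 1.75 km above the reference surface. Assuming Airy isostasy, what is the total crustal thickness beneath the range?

41.9 km

Root depth r = h ρ_c / (ρ_m − ρ_c) = 1.75 km × 2760 / 470 = 10.28 km.
Total thickness = T + h + r = 29.9 km + 1.75 km + 10.28 km = 41.9 km.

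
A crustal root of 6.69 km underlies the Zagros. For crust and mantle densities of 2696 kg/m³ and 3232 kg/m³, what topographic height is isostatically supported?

For local isostatic compensation: ρ_c h = (ρ_m − ρ_c) r.
h = r (ρ_m − ρ_c) / ρ_c = 6.69 km × (3232 − 2696) / 2696 = 1.33 km.

1.33 km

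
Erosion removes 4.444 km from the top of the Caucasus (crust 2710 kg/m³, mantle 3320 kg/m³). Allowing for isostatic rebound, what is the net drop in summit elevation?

Rebound u = e ρ_c/ρ_m = 4.444 km × 2710/3320 = 3.627 km.
Net surface drop = e − u = 4.444 km − 3.627 km = e (ρ_m − ρ_c)/ρ_m = 0.817 km.

0.817 km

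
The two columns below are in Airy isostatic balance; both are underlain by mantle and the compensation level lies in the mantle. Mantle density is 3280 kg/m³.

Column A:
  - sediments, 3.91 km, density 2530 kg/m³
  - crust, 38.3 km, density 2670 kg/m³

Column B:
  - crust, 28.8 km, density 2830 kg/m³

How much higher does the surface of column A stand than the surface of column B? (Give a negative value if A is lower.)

For any compensation level in the mantle, the mantle terms cancel and isostasy reduces to e = (Σt_A − Σt_B) − (Σ(ρt)_A − Σ(ρt)_B) / ρ_m.
Σt_A = 42.21 km; Σt_B = 28.8 km; Σ(ρt)_A = 112153.3; Σ(ρt)_B = 81504 (in km·kg/m³).
e = (42.21 − 28.8) − (112153.3 − 81504) / 3280 = 4.07 km.

4.07 km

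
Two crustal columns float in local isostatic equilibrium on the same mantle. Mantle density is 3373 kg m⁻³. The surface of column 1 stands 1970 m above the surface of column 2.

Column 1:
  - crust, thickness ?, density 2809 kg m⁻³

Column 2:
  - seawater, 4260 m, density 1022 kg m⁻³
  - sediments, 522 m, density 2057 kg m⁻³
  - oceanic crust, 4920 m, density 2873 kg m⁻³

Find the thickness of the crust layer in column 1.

35100 m

Take the compensation level at the base of the deeper column (depth z_c below the surface of column 1) and equate Σ ρ_i t_i down to z_c; mantle fills any gap and the z_c terms cancel.
Column 1: x×2809 + (z_c − 0 − x)×3373
Column 2: 1970×0 + 4260×1022 + 522×2057 + 4920×2873 + (z_c − 1970 − 9702)×3373
The z_c×3373 term appears on both sides and cancels. Collect the known terms of each column as K = Σ(ρt)_known − 3373 × (depth of known layers): K_1 = 0 − 3373×0 = 0; K_2 = 19562634 − 3373×(1970 + 9702) = −19807022.
Balance: K_1 − x×(3373 − 2809) = K_2, so x = (K_1 − K_2)/(3373 − 2809) = 19807000/564 = 35100 m.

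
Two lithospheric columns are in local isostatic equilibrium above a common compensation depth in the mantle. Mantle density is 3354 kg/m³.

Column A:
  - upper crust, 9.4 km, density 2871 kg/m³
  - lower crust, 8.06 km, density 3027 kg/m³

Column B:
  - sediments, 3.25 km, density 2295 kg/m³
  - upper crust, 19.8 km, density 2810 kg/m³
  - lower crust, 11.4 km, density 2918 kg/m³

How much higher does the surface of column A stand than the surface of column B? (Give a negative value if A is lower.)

−3.58 km

For any compensation level in the mantle, the mantle terms cancel and isostasy reduces to e = (Σt_A − Σt_B) − (Σ(ρt)_A − Σ(ρt)_B) / ρ_m.
Σt_A = 17.46 km; Σt_B = 34.45 km; Σ(ρt)_A = 51385.02; Σ(ρt)_B = 96361.95 (in km·kg/m³).
e = (17.46 − 34.45) − (51385.02 − 96361.95) / 3354 = −3.58 km.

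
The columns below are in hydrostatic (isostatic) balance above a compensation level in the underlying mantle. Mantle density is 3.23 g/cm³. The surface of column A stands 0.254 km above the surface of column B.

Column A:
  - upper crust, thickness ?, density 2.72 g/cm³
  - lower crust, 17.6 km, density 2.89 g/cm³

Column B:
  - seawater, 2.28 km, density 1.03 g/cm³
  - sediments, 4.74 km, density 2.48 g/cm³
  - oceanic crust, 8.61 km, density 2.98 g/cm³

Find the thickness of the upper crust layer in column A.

Take the compensation level at the base of the deeper column (depth z_c below the surface of column A) and equate Σ ρ_i t_i down to z_c; mantle fills any gap and the z_c terms cancel.
Column A: x×2.72 + 17.6×2.89 + (z_c − 17.6 − x)×3.23
Column B: 0.254×0 + 2.28×1.03 + 4.74×2.48 + 8.61×2.98 + (z_c − 0.254 − 15.63)×3.23
The z_c×3.23 term appears on both sides and cancels. Collect the known terms of each column as K = Σ(ρt)_known − 3.23 × (depth of known layers): K_A = 50.864 − 3.23×17.6 = −5.984; K_B = 39.7614 − 3.23×(0.254 + 15.63) = −11.54392.
Balance: K_A − x×(3.23 − 2.72) = K_B, so x = (K_A − K_B)/(3.23 − 2.72) = 5.55992/0.51 = 10.9 km.

10.9 km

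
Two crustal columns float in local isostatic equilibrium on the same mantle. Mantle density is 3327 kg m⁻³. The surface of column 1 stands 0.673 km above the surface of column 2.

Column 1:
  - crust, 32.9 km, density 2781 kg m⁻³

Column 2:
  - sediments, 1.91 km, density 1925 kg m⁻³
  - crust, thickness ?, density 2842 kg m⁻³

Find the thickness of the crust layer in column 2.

26.9 km

Take the compensation level at the base of the deeper column (depth z_c below the surface of column 1) and equate Σ ρ_i t_i down to z_c; mantle fills any gap and the z_c terms cancel.
Column 1: 32.9×2781 + (z_c − 32.9)×3327
Column 2: 0.673×0 + 1.91×1925 + x×2842 + (z_c − 0.673 − 1.91 − x)×3327
The z_c×3327 term appears on both sides and cancels. Collect the known terms of each column as K = Σ(ρt)_known − 3327 × (depth of known layers): K_1 = 91494.9 − 3327×32.9 = −17963.4; K_2 = 3676.75 − 3327×(0.673 + 1.91) = −4916.891.
Balance: K_1 = K_2 − x×(3327 − 2842), so x = (K_2 − K_1)/(3327 − 2842) = 13046.5/485 = 26.9 km.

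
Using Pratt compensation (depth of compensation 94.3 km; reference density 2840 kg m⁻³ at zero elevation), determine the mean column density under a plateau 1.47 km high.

Pratt balance: ρ_ref D = ρ (D + h).
ρ = ρ_ref D/(D + h) = 2840 × 94.3 km/(94.3 km + 1.47 km) = 2800 kg m⁻³.

2800 kg m⁻³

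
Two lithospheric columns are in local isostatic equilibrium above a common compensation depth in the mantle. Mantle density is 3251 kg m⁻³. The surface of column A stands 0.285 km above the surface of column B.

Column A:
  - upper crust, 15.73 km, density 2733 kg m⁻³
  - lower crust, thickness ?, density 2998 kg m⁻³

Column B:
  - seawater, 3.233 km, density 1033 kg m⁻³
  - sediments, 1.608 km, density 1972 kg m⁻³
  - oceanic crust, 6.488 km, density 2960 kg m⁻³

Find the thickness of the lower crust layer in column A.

15.4 km

Take the compensation level at the base of the deeper column (depth z_c below the surface of column A) and equate Σ ρ_i t_i down to z_c; mantle fills any gap and the z_c terms cancel.
Column A: 15.73×2733 + x×2998 + (z_c − 15.73 − x)×3251
Column B: 0.285×0 + 3.233×1033 + 1.608×1972 + 6.488×2960 + (z_c − 0.285 − 11.329)×3251
The z_c×3251 term appears on both sides and cancels. Collect the known terms of each column as K = Σ(ρt)_known − 3251 × (depth of known layers): K_A = 42990.09 − 3251×15.73 = −8148.14; K_B = 25715.145 − 3251×(0.285 + 11.329) = −12041.969.
Balance: K_A − x×(3251 − 2998) = K_B, so x = (K_A − K_B)/(3251 − 2998) = 3893.83/253 = 15.4 km.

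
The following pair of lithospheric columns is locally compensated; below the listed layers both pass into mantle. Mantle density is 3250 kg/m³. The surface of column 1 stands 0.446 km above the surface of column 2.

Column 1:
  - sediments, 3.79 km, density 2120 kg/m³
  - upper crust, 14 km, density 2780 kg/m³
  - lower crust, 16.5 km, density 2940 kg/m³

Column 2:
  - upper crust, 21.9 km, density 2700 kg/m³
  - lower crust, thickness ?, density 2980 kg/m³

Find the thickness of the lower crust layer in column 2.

9.2 km

Take the compensation level at the base of the deeper column (depth z_c below the surface of column 1) and equate Σ ρ_i t_i down to z_c; mantle fills any gap and the z_c terms cancel.
Column 1: 3.79×2120 + 14×2780 + 16.5×2940 + (z_c − 34.29)×3250
Column 2: 0.446×0 + 21.9×2700 + x×2980 + (z_c − 0.446 − 21.9 − x)×3250
The z_c×3250 term appears on both sides and cancels. Collect the known terms of each column as K = Σ(ρt)_known − 3250 × (depth of known layers): K_1 = 95464.8 − 3250×34.29 = −15977.7; K_2 = 59130 − 3250×(0.446 + 21.9) = −13494.5.
Balance: K_1 = K_2 − x×(3250 − 2980), so x = (K_2 − K_1)/(3250 − 2980) = 2483.2/270 = 9.2 km.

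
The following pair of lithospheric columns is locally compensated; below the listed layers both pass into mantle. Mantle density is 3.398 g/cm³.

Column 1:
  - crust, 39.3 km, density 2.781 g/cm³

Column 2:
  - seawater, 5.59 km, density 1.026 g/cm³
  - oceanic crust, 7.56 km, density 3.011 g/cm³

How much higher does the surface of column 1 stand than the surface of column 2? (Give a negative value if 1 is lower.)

For any compensation level in the mantle, the mantle terms cancel and isostasy reduces to e = (Σt_1 − Σt_2) − (Σ(ρt)_1 − Σ(ρt)_2) / ρ_m.
Σt_1 = 39.3 km; Σt_2 = 13.15 km; Σ(ρt)_1 = 109.2933; Σ(ρt)_2 = 28.4985 (in km·g/cm³).
e = (39.3 − 13.15) − (109.2933 − 28.4985) / 3.398 = 2.37 km.

2.37 km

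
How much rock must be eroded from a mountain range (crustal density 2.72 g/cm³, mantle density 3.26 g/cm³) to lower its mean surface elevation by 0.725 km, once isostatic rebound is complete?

Net drop Δ = e − u = e − e ρ_c/ρ_m = e (ρ_m − ρ_c)/ρ_m.
e = Δ ρ_m/(ρ_m − ρ_c) = 0.725 km × 3.26/0.54 = 4.38 km.

4.38 km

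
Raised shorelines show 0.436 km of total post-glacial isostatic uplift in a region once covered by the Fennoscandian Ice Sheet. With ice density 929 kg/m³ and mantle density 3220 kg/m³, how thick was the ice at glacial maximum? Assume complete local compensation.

1.51 km

u = t ρ_ice/ρ_m → t = u ρ_m/ρ_ice = 0.436 km × 3220/929 = 1.51 km.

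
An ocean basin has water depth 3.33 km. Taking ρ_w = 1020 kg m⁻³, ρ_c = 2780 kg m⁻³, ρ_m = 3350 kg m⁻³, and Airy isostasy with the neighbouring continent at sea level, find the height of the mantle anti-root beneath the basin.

10.3 km

Equating mass per unit area of the two columns: replacing crust with seawater at the top is compensated by replacing crust with mantle at the base: d (ρ_c − ρ_w) = a (ρ_m − ρ_c).
a = d (ρ_c − ρ_w)/(ρ_m − ρ_c) = 3.33 km × 1760/570 = 10.3 km.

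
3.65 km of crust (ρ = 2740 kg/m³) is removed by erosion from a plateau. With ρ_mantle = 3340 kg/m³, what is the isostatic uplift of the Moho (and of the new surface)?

Unloading: uplift u = e ρ_c/ρ_m = 3.65 km × 2740/3340 = 2.99 km.

2.99 km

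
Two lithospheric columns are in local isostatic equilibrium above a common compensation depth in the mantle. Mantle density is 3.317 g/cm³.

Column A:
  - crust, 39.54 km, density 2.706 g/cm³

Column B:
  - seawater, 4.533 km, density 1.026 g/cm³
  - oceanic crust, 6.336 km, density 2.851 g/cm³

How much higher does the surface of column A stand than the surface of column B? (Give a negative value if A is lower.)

For any compensation level in the mantle, the mantle terms cancel and isostasy reduces to e = (Σt_A − Σt_B) − (Σ(ρt)_A − Σ(ρt)_B) / ρ_m.
Σt_A = 39.54 km; Σt_B = 10.869 km; Σ(ρt)_A = 106.99524; Σ(ρt)_B = 22.714794 (in km·g/cm³).
e = (39.54 − 10.869) − (106.99524 − 22.714794) / 3.317 = 3.26 km.

3.26 km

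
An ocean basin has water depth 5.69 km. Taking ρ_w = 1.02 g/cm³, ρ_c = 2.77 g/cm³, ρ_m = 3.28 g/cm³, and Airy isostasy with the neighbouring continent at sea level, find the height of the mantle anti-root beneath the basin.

19.5 km

In Airy isostatic equilibrium: replacing crust with seawater at the top is compensated by replacing crust with mantle at the base: d (ρ_c − ρ_w) = a (ρ_m − ρ_c).
a = d (ρ_c − ρ_w)/(ρ_m − ρ_c) = 5.69 km × 1.75/0.51 = 19.5 km.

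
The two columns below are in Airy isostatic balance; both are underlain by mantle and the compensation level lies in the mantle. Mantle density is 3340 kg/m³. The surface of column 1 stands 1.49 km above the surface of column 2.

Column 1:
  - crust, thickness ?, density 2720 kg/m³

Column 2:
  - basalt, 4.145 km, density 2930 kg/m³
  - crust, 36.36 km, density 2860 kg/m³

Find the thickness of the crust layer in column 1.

38.9 km

Take the compensation level at the base of the deeper column (depth z_c below the surface of column 1) and equate Σ ρ_i t_i down to z_c; mantle fills any gap and the z_c terms cancel.
Column 1: x×2720 + (z_c − 0 − x)×3340
Column 2: 1.49×0 + 4.145×2930 + 36.36×2860 + (z_c − 1.49 − 40.505)×3340
The z_c×3340 term appears on both sides and cancels. Collect the known terms of each column as K = Σ(ρt)_known − 3340 × (depth of known layers): K_1 = 0 − 3340×0 = 0; K_2 = 116134.45 − 3340×(1.49 + 40.505) = −24128.85.
Balance: K_1 − x×(3340 − 2720) = K_2, so x = (K_1 − K_2)/(3340 − 2720) = 24128.9/620 = 38.9 km.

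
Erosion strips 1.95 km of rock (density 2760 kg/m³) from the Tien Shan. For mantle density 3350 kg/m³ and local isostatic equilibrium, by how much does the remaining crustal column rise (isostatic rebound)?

Unloading: uplift u = e ρ_c/ρ_m = 1.95 km × 2760/3350 = 1.61 km.

1.61 km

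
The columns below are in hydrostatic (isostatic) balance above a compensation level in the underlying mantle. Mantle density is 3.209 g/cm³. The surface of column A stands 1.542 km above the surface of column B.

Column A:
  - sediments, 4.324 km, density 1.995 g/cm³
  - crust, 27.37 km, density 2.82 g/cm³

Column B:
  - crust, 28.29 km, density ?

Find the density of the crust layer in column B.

2.82 g/cm³

Take the compensation level at the base of the deeper column (depth z_c below the surface of column A) and equate Σ ρ_i t_i down to z_c; mantle fills any gap and the z_c terms cancel.
Column A: 4.324×1.995 + 27.37×2.82 + (z_c − 31.694)×3.209
Column B: 1.542×0 + 28.29×ρ + (z_c − 1.542 − 28.29)×3.209
The z_c×3.209 term appears on both sides and cancels. Collect the known terms of each column as K = Σ(ρt)_known − 3.209 × (depth of known layers): K_A = 85.80978 − 3.209×31.694 = −15.896266; K_B = 0 − 3.209×(1.542 + 28.29) = −95.730888.
Balance: K_A = K_B + 28.29×ρ, so ρ = (K_A − K_B)/28.29 = 79.8346/28.29 = 2.82 g/cm³.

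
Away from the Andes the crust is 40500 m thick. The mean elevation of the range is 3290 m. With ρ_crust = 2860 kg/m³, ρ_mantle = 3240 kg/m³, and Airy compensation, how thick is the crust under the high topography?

Root depth r = h ρ_c / (ρ_m − ρ_c) = 3290 m × 2860 / 380 = 24760 m.
Total thickness = T + h + r = 40500 m + 3290 m + 24760 m = 68600 m.

68600 m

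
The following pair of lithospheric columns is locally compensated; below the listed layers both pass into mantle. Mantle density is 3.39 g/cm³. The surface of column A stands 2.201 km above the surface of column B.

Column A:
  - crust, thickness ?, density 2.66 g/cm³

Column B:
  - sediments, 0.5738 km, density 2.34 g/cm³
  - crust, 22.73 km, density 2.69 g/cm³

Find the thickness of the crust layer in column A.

32.8 km

Take the compensation level at the base of the deeper column (depth z_c below the surface of column A) and equate Σ ρ_i t_i down to z_c; mantle fills any gap and the z_c terms cancel.
Column A: x×2.66 + (z_c − 0 − x)×3.39
Column B: 2.201×0 + 0.5738×2.34 + 22.73×2.69 + (z_c − 2.201 − 23.3038)×3.39
The z_c×3.39 term appears on both sides and cancels. Collect the known terms of each column as K = Σ(ρt)_known − 3.39 × (depth of known layers): K_A = 0 − 3.39×0 = 0; K_B = 62.486392 − 3.39×(2.201 + 23.3038) = −23.97488.
Balance: K_A − x×(3.39 − 2.66) = K_B, so x = (K_A − K_B)/(3.39 − 2.66) = 23.9749/0.73 = 32.8 km.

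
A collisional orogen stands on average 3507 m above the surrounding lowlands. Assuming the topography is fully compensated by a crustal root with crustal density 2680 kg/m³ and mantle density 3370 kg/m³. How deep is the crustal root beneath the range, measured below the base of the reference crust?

13600 m

For local isostatic compensation: the weight of the topography is balanced by the buoyancy of the root, ρ_c h = (ρ_m − ρ_c) r.
r = h · ρ_c / (ρ_m − ρ_c) = 3507 m × 2680 / (3370 − 2680) = 13600 m.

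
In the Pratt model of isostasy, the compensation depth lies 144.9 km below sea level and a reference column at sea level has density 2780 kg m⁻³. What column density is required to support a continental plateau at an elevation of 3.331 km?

2720 kg m⁻³

Pratt balance: ρ_ref D = ρ (D + h).
ρ = ρ_ref D/(D + h) = 2780 × 144.9 km/(144.9 km + 3.331 km) = 2720 kg m⁻³.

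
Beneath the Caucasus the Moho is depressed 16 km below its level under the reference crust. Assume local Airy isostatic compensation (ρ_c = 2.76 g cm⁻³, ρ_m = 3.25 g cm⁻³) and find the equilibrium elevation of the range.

2.84 km

By Archimedes' principle applied to the lithosphere: ρ_c h = (ρ_m − ρ_c) r.
h = r (ρ_m − ρ_c) / ρ_c = 16 km × (3.25 − 2.76) / 2.76 = 2.84 km.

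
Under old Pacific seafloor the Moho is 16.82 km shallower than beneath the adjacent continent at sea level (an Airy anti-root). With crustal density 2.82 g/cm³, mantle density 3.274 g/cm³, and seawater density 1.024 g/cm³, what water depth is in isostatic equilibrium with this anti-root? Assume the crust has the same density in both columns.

4.25 km

Replacing a thickness d of crust by seawater at the top must be balanced by replacing crust with mantle at the base: d (ρ_c − ρ_w) = a (ρ_m − ρ_c).
d = a (ρ_m − ρ_c)/(ρ_c − ρ_w) = 16.82 km × 0.454/1.796 = 4.25 km.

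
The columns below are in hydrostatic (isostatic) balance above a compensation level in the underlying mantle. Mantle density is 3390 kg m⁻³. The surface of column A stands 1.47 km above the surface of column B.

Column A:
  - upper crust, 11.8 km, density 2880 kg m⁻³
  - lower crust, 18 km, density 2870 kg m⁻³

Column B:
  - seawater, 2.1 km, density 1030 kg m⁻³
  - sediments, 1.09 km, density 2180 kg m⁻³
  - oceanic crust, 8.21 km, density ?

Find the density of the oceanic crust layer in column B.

Take the compensation level at the base of the deeper column (depth z_c below the surface of column A) and equate Σ ρ_i t_i down to z_c; mantle fills any gap and the z_c terms cancel.
Column A: 11.8×2880 + 18×2870 + (z_c − 29.8)×3390
Column B: 1.47×0 + 2.1×1030 + 1.09×2180 + 8.21×ρ + (z_c − 1.47 − 11.4)×3390
The z_c×3390 term appears on both sides and cancels. Collect the known terms of each column as K = Σ(ρt)_known − 3390 × (depth of known layers): K_A = 85644 − 3390×29.8 = −15378; K_B = 4539.2 − 3390×(1.47 + 11.4) = −39090.1.
Balance: K_A = K_B + 8.21×ρ, so ρ = (K_A − K_B)/8.21 = 23712.1/8.21 = 2890 kg m⁻³.

2890 kg m⁻³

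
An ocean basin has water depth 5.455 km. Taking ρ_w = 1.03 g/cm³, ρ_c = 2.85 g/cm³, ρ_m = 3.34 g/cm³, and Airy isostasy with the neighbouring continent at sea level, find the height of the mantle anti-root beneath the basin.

20.3 km

Equating mass per unit area of the two columns: replacing crust with seawater at the top is compensated by replacing crust with mantle at the base: d (ρ_c − ρ_w) = a (ρ_m − ρ_c).
a = d (ρ_c − ρ_w)/(ρ_m − ρ_c) = 5.455 km × 1.82/0.49 = 20.3 km.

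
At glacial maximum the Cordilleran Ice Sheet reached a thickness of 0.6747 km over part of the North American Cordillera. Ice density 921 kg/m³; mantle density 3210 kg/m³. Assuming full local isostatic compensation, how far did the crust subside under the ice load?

Isostatic balance requires: the ice load ρ_ice t is balanced by mantle displaced below, ρ_m s.
s = t ρ_ice / ρ_m = 0.6747 km × 921/3210 = 0.194 km.

0.194 km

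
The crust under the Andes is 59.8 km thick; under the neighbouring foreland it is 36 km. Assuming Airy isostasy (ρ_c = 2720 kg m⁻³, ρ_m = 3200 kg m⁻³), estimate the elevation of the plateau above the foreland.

Excess crust Δ = 59.8 km − 36 km = 23.8 km, split between elevation h and root r with h + r = Δ.
Airy balance ρ_c h = (ρ_m − ρ_c) r gives r = h ρ_c/(ρ_m − ρ_c), so h (1 + ρ_c/(ρ_m − ρ_c)) = Δ, i.e. h = Δ (ρ_m − ρ_c)/ρ_m.
h = 23.8 km × 480/3200 = 3.57 km.

3.57 km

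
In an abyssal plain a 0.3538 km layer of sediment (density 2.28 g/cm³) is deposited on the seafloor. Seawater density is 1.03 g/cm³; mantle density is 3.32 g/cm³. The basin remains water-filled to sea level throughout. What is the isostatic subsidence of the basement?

0.193 km

Submarine loading: the sediment displaces seawater, and the subsidence is in turn flooded, so s (ρ_m − ρ_w) = t (ρ_sed − ρ_w).
s = 0.3538 km × (2.28 − 1.03) / (3.32 − 1.03) = 0.193 km.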